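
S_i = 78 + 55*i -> [78, 133, 188, 243, 298]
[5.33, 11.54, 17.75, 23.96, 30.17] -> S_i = 5.33 + 6.21*i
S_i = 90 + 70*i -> [90, 160, 230, 300, 370]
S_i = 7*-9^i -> [7, -63, 567, -5103, 45927]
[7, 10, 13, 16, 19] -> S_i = 7 + 3*i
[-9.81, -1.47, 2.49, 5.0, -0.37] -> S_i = Random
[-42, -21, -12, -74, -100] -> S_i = Random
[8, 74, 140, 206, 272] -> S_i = 8 + 66*i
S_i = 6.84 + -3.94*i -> [6.84, 2.9, -1.04, -4.98, -8.92]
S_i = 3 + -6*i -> [3, -3, -9, -15, -21]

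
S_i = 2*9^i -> [2, 18, 162, 1458, 13122]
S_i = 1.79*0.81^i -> [1.79, 1.45, 1.17, 0.95, 0.77]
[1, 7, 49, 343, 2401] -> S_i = 1*7^i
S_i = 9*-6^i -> [9, -54, 324, -1944, 11664]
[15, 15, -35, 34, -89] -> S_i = Random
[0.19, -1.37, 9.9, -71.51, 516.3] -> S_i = 0.19*(-7.22)^i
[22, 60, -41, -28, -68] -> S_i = Random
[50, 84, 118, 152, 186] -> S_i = 50 + 34*i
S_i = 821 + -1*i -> [821, 820, 819, 818, 817]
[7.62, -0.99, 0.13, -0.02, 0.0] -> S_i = 7.62*(-0.13)^i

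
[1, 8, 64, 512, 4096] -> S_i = 1*8^i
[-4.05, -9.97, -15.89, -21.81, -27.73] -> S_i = -4.05 + -5.92*i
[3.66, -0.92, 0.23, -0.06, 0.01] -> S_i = 3.66*(-0.25)^i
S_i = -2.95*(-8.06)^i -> [-2.95, 23.78, -191.64, 1544.64, -12449.79]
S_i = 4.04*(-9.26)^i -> [4.04, -37.41, 346.42, -3207.85, 29704.71]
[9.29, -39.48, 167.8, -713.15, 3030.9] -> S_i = 9.29*(-4.25)^i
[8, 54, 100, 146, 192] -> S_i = 8 + 46*i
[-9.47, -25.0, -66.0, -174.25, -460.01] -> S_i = -9.47*2.64^i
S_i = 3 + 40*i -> [3, 43, 83, 123, 163]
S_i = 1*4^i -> [1, 4, 16, 64, 256]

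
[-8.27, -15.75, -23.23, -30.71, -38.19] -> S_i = -8.27 + -7.48*i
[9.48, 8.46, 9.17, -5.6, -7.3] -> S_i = Random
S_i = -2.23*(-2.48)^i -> [-2.23, 5.53, -13.72, 34.01, -84.36]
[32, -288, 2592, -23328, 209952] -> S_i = 32*-9^i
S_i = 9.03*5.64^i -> [9.03, 50.93, 287.24, 1620.04, 9137.01]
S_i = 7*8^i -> [7, 56, 448, 3584, 28672]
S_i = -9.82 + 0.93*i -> [-9.82, -8.89, -7.96, -7.03, -6.1]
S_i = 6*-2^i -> [6, -12, 24, -48, 96]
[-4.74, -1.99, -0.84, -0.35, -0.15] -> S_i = -4.74*0.42^i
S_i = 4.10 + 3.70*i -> [4.1, 7.8, 11.5, 15.2, 18.9]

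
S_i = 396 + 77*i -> [396, 473, 550, 627, 704]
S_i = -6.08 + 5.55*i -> [-6.08, -0.53, 5.02, 10.57, 16.12]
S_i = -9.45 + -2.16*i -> [-9.45, -11.61, -13.77, -15.93, -18.09]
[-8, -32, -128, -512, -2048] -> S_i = -8*4^i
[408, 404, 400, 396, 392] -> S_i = 408 + -4*i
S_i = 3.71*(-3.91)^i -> [3.71, -14.51, 56.72, -221.77, 867.12]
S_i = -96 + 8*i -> [-96, -88, -80, -72, -64]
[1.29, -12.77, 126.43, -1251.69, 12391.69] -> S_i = 1.29*(-9.90)^i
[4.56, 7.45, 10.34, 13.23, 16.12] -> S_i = 4.56 + 2.89*i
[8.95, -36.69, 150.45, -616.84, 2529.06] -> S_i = 8.95*(-4.10)^i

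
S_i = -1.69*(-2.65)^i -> [-1.69, 4.48, -11.87, 31.45, -83.34]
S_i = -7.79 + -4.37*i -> [-7.79, -12.16, -16.53, -20.9, -25.27]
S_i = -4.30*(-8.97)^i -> [-4.3, 38.57, -345.98, 3103.46, -27838.01]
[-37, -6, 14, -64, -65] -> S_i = Random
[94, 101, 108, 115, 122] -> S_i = 94 + 7*i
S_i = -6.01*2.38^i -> [-6.01, -14.3, -34.04, -81.02, -192.83]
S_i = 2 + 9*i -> [2, 11, 20, 29, 38]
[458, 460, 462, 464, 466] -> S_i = 458 + 2*i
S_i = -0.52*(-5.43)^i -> [-0.52, 2.82, -15.33, 83.25, -452.07]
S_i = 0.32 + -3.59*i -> [0.32, -3.27, -6.86, -10.45, -14.04]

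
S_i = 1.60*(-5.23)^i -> [1.6, -8.37, 43.76, -228.89, 1197.09]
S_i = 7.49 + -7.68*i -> [7.49, -0.19, -7.87, -15.55, -23.23]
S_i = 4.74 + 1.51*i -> [4.74, 6.25, 7.76, 9.27, 10.78]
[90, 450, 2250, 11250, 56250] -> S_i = 90*5^i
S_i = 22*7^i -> [22, 154, 1078, 7546, 52822]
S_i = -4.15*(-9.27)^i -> [-4.15, 38.47, -356.62, 3305.88, -30645.52]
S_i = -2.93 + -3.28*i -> [-2.93, -6.21, -9.49, -12.77, -16.05]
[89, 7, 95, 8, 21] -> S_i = Random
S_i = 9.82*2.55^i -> [9.82, 25.04, 63.85, 162.83, 415.21]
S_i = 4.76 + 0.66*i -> [4.76, 5.42, 6.08, 6.74, 7.4]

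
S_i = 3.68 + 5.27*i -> [3.68, 8.95, 14.22, 19.49, 24.76]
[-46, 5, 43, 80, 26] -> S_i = Random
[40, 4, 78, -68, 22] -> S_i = Random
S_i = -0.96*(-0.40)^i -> [-0.96, 0.38, -0.15, 0.06, -0.02]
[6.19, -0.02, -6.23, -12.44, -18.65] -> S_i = 6.19 + -6.21*i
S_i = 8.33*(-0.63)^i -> [8.33, -5.25, 3.31, -2.08, 1.31]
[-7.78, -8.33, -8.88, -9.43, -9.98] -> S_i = -7.78 + -0.55*i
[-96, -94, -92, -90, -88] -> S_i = -96 + 2*i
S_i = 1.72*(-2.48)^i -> [1.72, -4.27, 10.58, -26.24, 65.06]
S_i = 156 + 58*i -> [156, 214, 272, 330, 388]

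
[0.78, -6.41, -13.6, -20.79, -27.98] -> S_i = 0.78 + -7.19*i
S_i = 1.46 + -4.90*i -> [1.46, -3.44, -8.34, -13.24, -18.14]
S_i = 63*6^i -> [63, 378, 2268, 13608, 81648]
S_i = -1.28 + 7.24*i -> [-1.28, 5.96, 13.2, 20.44, 27.68]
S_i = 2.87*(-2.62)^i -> [2.87, -7.52, 19.7, -51.62, 135.23]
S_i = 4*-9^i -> [4, -36, 324, -2916, 26244]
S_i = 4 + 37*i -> [4, 41, 78, 115, 152]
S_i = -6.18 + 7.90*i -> [-6.18, 1.72, 9.62, 17.52, 25.42]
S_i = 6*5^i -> [6, 30, 150, 750, 3750]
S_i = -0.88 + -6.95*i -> [-0.88, -7.83, -14.78, -21.73, -28.68]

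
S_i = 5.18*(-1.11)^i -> [5.18, -5.75, 6.38, -7.08, 7.86]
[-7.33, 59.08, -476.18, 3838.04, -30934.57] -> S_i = -7.33*(-8.06)^i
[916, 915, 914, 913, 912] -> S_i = 916 + -1*i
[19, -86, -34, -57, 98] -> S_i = Random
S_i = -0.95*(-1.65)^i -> [-0.95, 1.57, -2.59, 4.27, -7.04]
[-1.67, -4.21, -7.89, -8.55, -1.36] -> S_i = Random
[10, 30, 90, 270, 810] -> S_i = 10*3^i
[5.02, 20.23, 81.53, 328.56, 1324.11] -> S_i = 5.02*4.03^i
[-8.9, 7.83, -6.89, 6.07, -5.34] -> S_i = -8.90*(-0.88)^i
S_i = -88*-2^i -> [-88, 176, -352, 704, -1408]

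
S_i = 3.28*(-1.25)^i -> [3.28, -4.1, 5.12, -6.41, 8.01]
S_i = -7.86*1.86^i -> [-7.86, -14.62, -27.19, -50.58, -94.08]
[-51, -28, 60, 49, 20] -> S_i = Random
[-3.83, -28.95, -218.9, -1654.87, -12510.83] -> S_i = -3.83*7.56^i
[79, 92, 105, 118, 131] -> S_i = 79 + 13*i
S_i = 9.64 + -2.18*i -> [9.64, 7.46, 5.28, 3.1, 0.92]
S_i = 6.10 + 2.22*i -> [6.1, 8.32, 10.54, 12.76, 14.98]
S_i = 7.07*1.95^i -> [7.07, 13.79, 26.88, 52.42, 102.23]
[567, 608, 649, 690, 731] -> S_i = 567 + 41*i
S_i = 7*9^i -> [7, 63, 567, 5103, 45927]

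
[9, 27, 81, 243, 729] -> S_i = 9*3^i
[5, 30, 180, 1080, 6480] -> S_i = 5*6^i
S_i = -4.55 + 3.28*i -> [-4.55, -1.27, 2.01, 5.29, 8.57]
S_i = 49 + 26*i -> [49, 75, 101, 127, 153]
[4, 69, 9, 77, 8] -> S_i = Random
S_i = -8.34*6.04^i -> [-8.34, -50.37, -304.26, -1837.71, -11099.77]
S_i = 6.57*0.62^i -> [6.57, 4.07, 2.53, 1.57, 0.97]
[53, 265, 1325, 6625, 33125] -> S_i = 53*5^i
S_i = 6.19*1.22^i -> [6.19, 7.55, 9.21, 11.24, 13.71]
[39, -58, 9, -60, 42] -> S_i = Random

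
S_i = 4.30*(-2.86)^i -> [4.3, -12.3, 35.17, -100.59, 287.7]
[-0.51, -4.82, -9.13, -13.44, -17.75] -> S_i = -0.51 + -4.31*i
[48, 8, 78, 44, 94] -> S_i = Random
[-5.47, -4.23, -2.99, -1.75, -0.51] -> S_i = -5.47 + 1.24*i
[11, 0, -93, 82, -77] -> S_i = Random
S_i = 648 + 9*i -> [648, 657, 666, 675, 684]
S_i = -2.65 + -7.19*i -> [-2.65, -9.84, -17.03, -24.22, -31.41]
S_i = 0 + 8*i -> [0, 8, 16, 24, 32]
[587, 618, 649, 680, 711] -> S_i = 587 + 31*i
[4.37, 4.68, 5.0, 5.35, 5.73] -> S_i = 4.37*1.07^i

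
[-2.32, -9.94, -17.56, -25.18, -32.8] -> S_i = -2.32 + -7.62*i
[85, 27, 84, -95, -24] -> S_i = Random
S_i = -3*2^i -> [-3, -6, -12, -24, -48]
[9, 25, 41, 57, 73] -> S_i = 9 + 16*i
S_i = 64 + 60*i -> [64, 124, 184, 244, 304]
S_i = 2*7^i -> [2, 14, 98, 686, 4802]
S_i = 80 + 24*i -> [80, 104, 128, 152, 176]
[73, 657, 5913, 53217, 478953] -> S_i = 73*9^i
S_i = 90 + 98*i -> [90, 188, 286, 384, 482]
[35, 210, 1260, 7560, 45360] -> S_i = 35*6^i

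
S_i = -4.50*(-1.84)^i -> [-4.5, 8.28, -15.24, 28.03, -51.58]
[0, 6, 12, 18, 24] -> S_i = 0 + 6*i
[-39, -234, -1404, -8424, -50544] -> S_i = -39*6^i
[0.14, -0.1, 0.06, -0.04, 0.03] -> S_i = 0.14*(-0.68)^i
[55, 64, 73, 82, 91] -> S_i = 55 + 9*i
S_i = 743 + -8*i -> [743, 735, 727, 719, 711]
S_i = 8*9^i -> [8, 72, 648, 5832, 52488]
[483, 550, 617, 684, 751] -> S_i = 483 + 67*i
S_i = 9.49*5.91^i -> [9.49, 56.09, 331.47, 1958.97, 11577.54]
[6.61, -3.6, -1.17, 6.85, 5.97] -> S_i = Random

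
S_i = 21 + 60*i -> [21, 81, 141, 201, 261]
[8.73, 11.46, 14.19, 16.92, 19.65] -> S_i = 8.73 + 2.73*i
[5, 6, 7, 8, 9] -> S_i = 5 + 1*i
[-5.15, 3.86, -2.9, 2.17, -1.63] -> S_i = -5.15*(-0.75)^i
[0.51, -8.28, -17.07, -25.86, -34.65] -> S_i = 0.51 + -8.79*i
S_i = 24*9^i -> [24, 216, 1944, 17496, 157464]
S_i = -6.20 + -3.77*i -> [-6.2, -9.97, -13.74, -17.51, -21.28]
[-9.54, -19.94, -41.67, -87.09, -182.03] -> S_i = -9.54*2.09^i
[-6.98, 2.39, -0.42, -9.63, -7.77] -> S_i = Random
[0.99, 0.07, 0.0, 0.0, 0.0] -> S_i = 0.99*0.07^i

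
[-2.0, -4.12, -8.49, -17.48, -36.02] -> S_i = -2.00*2.06^i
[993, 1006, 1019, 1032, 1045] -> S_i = 993 + 13*i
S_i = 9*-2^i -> [9, -18, 36, -72, 144]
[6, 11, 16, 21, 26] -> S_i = 6 + 5*i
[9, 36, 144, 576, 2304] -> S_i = 9*4^i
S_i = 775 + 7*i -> [775, 782, 789, 796, 803]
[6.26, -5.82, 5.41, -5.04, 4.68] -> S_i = 6.26*(-0.93)^i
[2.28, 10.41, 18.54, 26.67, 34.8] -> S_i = 2.28 + 8.13*i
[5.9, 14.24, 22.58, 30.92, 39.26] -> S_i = 5.90 + 8.34*i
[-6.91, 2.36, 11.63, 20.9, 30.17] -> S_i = -6.91 + 9.27*i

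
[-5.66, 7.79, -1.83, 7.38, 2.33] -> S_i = Random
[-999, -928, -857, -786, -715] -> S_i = -999 + 71*i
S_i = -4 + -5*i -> [-4, -9, -14, -19, -24]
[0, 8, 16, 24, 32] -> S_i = 0 + 8*i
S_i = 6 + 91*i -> [6, 97, 188, 279, 370]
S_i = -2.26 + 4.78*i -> [-2.26, 2.52, 7.3, 12.08, 16.86]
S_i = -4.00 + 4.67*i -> [-4.0, 0.67, 5.34, 10.01, 14.68]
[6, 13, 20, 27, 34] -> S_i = 6 + 7*i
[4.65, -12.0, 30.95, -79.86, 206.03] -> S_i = 4.65*(-2.58)^i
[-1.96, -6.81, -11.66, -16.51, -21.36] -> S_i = -1.96 + -4.85*i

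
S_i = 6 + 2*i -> [6, 8, 10, 12, 14]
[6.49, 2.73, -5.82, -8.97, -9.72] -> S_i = Random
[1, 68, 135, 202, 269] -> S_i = 1 + 67*i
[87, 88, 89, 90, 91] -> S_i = 87 + 1*i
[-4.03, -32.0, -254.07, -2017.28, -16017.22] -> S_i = -4.03*7.94^i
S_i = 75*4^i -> [75, 300, 1200, 4800, 19200]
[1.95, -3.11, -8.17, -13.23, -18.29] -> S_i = 1.95 + -5.06*i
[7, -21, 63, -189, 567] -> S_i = 7*-3^i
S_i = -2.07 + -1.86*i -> [-2.07, -3.93, -5.79, -7.65, -9.51]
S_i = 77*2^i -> [77, 154, 308, 616, 1232]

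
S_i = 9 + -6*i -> [9, 3, -3, -9, -15]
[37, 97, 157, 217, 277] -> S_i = 37 + 60*i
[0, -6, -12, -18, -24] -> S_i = 0 + -6*i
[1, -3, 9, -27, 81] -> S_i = 1*-3^i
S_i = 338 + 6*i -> [338, 344, 350, 356, 362]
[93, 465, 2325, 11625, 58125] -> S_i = 93*5^i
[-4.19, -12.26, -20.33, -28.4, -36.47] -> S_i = -4.19 + -8.07*i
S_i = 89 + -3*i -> [89, 86, 83, 80, 77]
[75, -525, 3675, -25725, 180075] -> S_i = 75*-7^i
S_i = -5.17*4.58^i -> [-5.17, -23.68, -108.45, -496.69, -2274.85]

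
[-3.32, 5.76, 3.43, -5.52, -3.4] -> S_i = Random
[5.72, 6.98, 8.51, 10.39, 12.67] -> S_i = 5.72*1.22^i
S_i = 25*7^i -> [25, 175, 1225, 8575, 60025]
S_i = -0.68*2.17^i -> [-0.68, -1.48, -3.2, -6.95, -15.08]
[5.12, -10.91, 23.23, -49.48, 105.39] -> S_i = 5.12*(-2.13)^i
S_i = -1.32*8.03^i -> [-1.32, -10.6, -85.11, -683.47, -5488.28]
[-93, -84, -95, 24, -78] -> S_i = Random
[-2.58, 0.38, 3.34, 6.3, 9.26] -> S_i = -2.58 + 2.96*i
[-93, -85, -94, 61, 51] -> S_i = Random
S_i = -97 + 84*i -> [-97, -13, 71, 155, 239]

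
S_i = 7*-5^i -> [7, -35, 175, -875, 4375]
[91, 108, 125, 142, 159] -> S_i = 91 + 17*i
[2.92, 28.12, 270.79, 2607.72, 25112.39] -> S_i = 2.92*9.63^i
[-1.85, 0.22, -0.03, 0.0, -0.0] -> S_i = -1.85*(-0.12)^i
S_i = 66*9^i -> [66, 594, 5346, 48114, 433026]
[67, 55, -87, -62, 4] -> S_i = Random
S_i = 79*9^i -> [79, 711, 6399, 57591, 518319]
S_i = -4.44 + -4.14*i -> [-4.44, -8.58, -12.72, -16.86, -21.0]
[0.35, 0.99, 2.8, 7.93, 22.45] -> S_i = 0.35*2.83^i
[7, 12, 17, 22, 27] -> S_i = 7 + 5*i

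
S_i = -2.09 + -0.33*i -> [-2.09, -2.42, -2.75, -3.08, -3.41]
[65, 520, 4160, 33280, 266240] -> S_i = 65*8^i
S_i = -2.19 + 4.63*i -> [-2.19, 2.44, 7.07, 11.7, 16.33]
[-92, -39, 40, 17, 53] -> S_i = Random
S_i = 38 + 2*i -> [38, 40, 42, 44, 46]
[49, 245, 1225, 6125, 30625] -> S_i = 49*5^i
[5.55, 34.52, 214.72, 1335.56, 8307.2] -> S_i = 5.55*6.22^i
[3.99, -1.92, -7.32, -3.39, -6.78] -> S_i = Random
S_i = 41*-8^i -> [41, -328, 2624, -20992, 167936]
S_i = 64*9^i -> [64, 576, 5184, 46656, 419904]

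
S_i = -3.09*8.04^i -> [-3.09, -24.84, -199.74, -1605.93, -12911.68]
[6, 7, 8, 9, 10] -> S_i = 6 + 1*i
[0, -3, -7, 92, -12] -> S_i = Random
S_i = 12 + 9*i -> [12, 21, 30, 39, 48]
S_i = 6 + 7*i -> [6, 13, 20, 27, 34]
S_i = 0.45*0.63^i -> [0.45, 0.28, 0.18, 0.11, 0.07]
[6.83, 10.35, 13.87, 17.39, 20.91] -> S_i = 6.83 + 3.52*i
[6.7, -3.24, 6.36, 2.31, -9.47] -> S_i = Random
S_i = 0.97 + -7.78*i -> [0.97, -6.81, -14.59, -22.37, -30.15]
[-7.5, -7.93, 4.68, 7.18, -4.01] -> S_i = Random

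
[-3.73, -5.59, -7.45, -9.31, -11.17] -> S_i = -3.73 + -1.86*i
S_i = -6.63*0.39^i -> [-6.63, -2.59, -1.01, -0.39, -0.15]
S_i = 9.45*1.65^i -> [9.45, 15.59, 25.73, 42.45, 70.04]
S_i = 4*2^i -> [4, 8, 16, 32, 64]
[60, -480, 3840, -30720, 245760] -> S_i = 60*-8^i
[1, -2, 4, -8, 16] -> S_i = 1*-2^i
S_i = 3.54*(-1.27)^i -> [3.54, -4.5, 5.71, -7.25, 9.21]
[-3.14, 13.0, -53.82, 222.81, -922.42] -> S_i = -3.14*(-4.14)^i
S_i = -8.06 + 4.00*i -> [-8.06, -4.06, -0.06, 3.94, 7.94]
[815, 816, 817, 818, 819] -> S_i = 815 + 1*i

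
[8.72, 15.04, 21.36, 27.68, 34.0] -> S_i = 8.72 + 6.32*i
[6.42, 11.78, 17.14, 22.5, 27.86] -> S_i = 6.42 + 5.36*i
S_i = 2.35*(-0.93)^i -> [2.35, -2.19, 2.03, -1.89, 1.76]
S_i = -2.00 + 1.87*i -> [-2.0, -0.13, 1.74, 3.61, 5.48]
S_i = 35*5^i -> [35, 175, 875, 4375, 21875]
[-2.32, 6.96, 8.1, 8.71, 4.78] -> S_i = Random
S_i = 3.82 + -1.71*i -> [3.82, 2.11, 0.4, -1.31, -3.02]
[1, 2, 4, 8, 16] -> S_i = 1*2^i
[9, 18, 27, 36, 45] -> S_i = 9 + 9*i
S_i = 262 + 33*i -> [262, 295, 328, 361, 394]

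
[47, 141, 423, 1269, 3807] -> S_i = 47*3^i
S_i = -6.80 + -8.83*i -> [-6.8, -15.63, -24.46, -33.29, -42.12]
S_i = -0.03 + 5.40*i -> [-0.03, 5.37, 10.77, 16.17, 21.57]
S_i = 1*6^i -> [1, 6, 36, 216, 1296]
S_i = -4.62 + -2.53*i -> [-4.62, -7.15, -9.68, -12.21, -14.74]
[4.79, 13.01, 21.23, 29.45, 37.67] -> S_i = 4.79 + 8.22*i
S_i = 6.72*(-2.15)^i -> [6.72, -14.45, 31.06, -66.79, 143.59]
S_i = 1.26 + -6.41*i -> [1.26, -5.15, -11.56, -17.97, -24.38]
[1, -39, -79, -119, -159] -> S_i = 1 + -40*i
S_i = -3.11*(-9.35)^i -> [-3.11, 29.08, -271.88, 2542.12, -23768.78]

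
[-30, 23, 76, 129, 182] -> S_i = -30 + 53*i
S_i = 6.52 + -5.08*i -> [6.52, 1.44, -3.64, -8.72, -13.8]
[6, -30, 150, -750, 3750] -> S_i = 6*-5^i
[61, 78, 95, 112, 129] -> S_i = 61 + 17*i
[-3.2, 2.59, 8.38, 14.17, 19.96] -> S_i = -3.20 + 5.79*i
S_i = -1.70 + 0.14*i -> [-1.7, -1.56, -1.42, -1.28, -1.14]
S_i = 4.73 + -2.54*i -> [4.73, 2.19, -0.35, -2.89, -5.43]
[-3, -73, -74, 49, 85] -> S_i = Random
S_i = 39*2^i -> [39, 78, 156, 312, 624]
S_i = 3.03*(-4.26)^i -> [3.03, -12.91, 54.99, -234.25, 997.89]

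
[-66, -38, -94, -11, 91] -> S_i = Random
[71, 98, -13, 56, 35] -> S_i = Random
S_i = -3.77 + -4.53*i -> [-3.77, -8.3, -12.83, -17.36, -21.89]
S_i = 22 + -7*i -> [22, 15, 8, 1, -6]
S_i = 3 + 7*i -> [3, 10, 17, 24, 31]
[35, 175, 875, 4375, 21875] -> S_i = 35*5^i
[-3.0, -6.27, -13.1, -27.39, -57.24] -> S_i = -3.00*2.09^i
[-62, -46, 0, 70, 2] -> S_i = Random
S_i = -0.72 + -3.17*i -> [-0.72, -3.89, -7.06, -10.23, -13.4]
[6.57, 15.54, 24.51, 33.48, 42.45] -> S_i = 6.57 + 8.97*i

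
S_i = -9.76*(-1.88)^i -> [-9.76, 18.35, -34.5, 64.85, -121.92]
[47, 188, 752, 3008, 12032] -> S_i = 47*4^i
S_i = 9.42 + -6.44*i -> [9.42, 2.98, -3.46, -9.9, -16.34]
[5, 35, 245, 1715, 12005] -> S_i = 5*7^i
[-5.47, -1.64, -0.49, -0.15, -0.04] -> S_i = -5.47*0.30^i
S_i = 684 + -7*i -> [684, 677, 670, 663, 656]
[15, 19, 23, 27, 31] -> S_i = 15 + 4*i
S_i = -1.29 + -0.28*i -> [-1.29, -1.57, -1.85, -2.13, -2.41]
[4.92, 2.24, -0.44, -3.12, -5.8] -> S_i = 4.92 + -2.68*i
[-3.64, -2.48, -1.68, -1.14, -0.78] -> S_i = -3.64*0.68^i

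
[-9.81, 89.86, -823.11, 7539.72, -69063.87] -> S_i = -9.81*(-9.16)^i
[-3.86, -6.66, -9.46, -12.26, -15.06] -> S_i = -3.86 + -2.80*i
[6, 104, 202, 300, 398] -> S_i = 6 + 98*i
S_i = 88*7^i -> [88, 616, 4312, 30184, 211288]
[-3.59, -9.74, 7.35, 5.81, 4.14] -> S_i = Random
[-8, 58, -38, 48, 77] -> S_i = Random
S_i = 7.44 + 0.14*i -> [7.44, 7.58, 7.72, 7.86, 8.0]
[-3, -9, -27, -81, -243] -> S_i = -3*3^i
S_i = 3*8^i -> [3, 24, 192, 1536, 12288]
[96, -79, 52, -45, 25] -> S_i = Random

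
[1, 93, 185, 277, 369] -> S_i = 1 + 92*i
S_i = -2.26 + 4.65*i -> [-2.26, 2.39, 7.04, 11.69, 16.34]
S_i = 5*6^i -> [5, 30, 180, 1080, 6480]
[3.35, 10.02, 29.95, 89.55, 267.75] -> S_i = 3.35*2.99^i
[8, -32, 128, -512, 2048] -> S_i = 8*-4^i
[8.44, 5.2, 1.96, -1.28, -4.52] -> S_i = 8.44 + -3.24*i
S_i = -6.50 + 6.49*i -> [-6.5, -0.01, 6.48, 12.97, 19.46]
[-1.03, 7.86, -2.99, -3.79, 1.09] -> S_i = Random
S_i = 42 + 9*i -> [42, 51, 60, 69, 78]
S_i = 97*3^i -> [97, 291, 873, 2619, 7857]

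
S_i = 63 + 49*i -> [63, 112, 161, 210, 259]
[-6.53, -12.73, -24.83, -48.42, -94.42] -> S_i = -6.53*1.95^i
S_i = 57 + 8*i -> [57, 65, 73, 81, 89]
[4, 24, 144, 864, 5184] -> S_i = 4*6^i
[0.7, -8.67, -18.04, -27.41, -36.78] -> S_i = 0.70 + -9.37*i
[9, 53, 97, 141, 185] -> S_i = 9 + 44*i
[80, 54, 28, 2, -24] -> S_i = 80 + -26*i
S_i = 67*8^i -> [67, 536, 4288, 34304, 274432]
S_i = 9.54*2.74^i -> [9.54, 26.14, 71.62, 196.25, 537.71]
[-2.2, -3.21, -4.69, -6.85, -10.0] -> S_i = -2.20*1.46^i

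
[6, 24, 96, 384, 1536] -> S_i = 6*4^i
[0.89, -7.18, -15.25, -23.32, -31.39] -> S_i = 0.89 + -8.07*i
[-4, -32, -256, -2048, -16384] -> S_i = -4*8^i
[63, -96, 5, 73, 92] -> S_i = Random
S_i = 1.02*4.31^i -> [1.02, 4.4, 18.95, 81.66, 351.97]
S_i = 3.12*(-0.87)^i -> [3.12, -2.71, 2.36, -2.05, 1.79]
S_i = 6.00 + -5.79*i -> [6.0, 0.21, -5.58, -11.37, -17.16]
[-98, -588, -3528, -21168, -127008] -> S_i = -98*6^i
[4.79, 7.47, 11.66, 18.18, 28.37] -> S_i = 4.79*1.56^i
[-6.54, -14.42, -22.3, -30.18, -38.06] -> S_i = -6.54 + -7.88*i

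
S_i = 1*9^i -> [1, 9, 81, 729, 6561]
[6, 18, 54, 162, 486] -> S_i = 6*3^i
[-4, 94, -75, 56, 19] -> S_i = Random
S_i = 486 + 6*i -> [486, 492, 498, 504, 510]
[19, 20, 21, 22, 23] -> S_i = 19 + 1*i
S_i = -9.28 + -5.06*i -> [-9.28, -14.34, -19.4, -24.46, -29.52]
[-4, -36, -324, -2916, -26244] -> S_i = -4*9^i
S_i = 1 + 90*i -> [1, 91, 181, 271, 361]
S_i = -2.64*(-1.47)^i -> [-2.64, 3.88, -5.7, 8.39, -12.33]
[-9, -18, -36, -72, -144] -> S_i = -9*2^i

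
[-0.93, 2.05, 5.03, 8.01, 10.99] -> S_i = -0.93 + 2.98*i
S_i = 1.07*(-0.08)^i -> [1.07, -0.09, 0.01, -0.0, 0.0]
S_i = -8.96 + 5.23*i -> [-8.96, -3.73, 1.5, 6.73, 11.96]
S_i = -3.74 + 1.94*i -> [-3.74, -1.8, 0.14, 2.08, 4.02]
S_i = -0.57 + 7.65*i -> [-0.57, 7.08, 14.73, 22.38, 30.03]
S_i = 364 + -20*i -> [364, 344, 324, 304, 284]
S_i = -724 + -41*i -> [-724, -765, -806, -847, -888]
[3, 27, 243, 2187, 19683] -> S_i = 3*9^i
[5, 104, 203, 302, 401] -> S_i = 5 + 99*i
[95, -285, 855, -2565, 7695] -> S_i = 95*-3^i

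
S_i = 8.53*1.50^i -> [8.53, 12.79, 19.19, 28.79, 43.18]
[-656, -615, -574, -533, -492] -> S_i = -656 + 41*i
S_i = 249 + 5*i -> [249, 254, 259, 264, 269]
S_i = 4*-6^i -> [4, -24, 144, -864, 5184]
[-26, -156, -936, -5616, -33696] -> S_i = -26*6^i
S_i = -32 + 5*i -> [-32, -27, -22, -17, -12]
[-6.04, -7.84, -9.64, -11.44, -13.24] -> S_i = -6.04 + -1.80*i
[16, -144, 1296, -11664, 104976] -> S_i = 16*-9^i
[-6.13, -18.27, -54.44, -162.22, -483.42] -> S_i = -6.13*2.98^i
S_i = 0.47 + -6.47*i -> [0.47, -6.0, -12.47, -18.94, -25.41]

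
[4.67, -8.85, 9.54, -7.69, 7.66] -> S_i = Random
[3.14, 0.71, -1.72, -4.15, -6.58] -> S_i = 3.14 + -2.43*i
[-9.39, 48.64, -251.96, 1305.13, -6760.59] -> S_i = -9.39*(-5.18)^i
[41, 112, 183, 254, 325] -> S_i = 41 + 71*i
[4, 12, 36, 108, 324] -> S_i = 4*3^i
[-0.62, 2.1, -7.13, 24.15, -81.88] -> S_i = -0.62*(-3.39)^i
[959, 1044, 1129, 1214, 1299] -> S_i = 959 + 85*i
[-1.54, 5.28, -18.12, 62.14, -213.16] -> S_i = -1.54*(-3.43)^i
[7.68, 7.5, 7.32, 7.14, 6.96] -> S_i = 7.68 + -0.18*i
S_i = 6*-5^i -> [6, -30, 150, -750, 3750]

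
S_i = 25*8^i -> [25, 200, 1600, 12800, 102400]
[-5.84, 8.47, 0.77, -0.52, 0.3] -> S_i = Random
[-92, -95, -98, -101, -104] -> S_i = -92 + -3*i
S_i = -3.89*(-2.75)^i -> [-3.89, 10.7, -29.42, 80.9, -222.47]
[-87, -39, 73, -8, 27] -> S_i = Random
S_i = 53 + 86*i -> [53, 139, 225, 311, 397]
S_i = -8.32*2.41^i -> [-8.32, -20.05, -48.32, -116.46, -280.67]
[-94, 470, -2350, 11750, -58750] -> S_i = -94*-5^i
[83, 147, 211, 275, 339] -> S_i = 83 + 64*i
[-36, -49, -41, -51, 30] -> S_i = Random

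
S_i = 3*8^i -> [3, 24, 192, 1536, 12288]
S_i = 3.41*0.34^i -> [3.41, 1.16, 0.39, 0.13, 0.05]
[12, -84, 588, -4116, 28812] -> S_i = 12*-7^i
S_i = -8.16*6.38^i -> [-8.16, -52.06, -332.15, -2119.1, -13519.88]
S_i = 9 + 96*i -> [9, 105, 201, 297, 393]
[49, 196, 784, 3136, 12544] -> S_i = 49*4^i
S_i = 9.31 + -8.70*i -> [9.31, 0.61, -8.09, -16.79, -25.49]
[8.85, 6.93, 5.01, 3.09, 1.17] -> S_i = 8.85 + -1.92*i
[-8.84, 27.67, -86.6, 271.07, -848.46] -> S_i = -8.84*(-3.13)^i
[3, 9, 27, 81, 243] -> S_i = 3*3^i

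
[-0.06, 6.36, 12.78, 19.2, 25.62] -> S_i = -0.06 + 6.42*i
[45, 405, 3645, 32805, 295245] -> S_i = 45*9^i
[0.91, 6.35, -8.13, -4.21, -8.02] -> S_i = Random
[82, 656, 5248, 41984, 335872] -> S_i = 82*8^i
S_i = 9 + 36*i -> [9, 45, 81, 117, 153]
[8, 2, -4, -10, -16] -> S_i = 8 + -6*i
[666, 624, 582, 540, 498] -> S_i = 666 + -42*i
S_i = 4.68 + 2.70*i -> [4.68, 7.38, 10.08, 12.78, 15.48]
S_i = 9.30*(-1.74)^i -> [9.3, -16.18, 28.16, -48.99, 85.25]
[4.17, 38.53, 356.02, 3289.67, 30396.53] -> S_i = 4.17*9.24^i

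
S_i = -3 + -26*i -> [-3, -29, -55, -81, -107]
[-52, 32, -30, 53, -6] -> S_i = Random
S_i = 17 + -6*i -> [17, 11, 5, -1, -7]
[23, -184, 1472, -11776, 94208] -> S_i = 23*-8^i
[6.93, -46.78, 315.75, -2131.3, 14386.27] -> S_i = 6.93*(-6.75)^i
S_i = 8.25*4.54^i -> [8.25, 37.46, 170.05, 772.01, 3504.91]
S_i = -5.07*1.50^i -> [-5.07, -7.6, -11.41, -17.11, -25.67]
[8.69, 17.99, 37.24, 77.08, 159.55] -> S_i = 8.69*2.07^i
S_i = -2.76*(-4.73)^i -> [-2.76, 13.05, -61.75, 292.07, -1381.51]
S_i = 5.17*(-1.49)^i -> [5.17, -7.7, 11.48, -17.1, 25.48]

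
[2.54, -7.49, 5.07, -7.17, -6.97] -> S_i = Random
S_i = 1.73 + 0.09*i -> [1.73, 1.82, 1.91, 2.0, 2.09]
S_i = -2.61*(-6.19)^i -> [-2.61, 16.16, -100.01, 619.03, -3831.8]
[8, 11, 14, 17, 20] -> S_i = 8 + 3*i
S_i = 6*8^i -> [6, 48, 384, 3072, 24576]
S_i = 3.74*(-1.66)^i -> [3.74, -6.21, 10.31, -17.11, 28.4]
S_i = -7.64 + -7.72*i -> [-7.64, -15.36, -23.08, -30.8, -38.52]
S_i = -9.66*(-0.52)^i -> [-9.66, 5.02, -2.61, 1.36, -0.71]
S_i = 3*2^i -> [3, 6, 12, 24, 48]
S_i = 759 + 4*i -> [759, 763, 767, 771, 775]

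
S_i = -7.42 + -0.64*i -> [-7.42, -8.06, -8.7, -9.34, -9.98]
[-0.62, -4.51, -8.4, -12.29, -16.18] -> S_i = -0.62 + -3.89*i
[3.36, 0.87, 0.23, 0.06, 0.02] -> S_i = 3.36*0.26^i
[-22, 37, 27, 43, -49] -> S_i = Random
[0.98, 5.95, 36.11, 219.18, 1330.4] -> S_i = 0.98*6.07^i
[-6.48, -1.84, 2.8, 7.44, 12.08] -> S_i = -6.48 + 4.64*i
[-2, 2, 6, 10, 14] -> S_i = -2 + 4*i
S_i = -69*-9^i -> [-69, 621, -5589, 50301, -452709]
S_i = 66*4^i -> [66, 264, 1056, 4224, 16896]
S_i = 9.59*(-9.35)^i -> [9.59, -89.67, 838.38, -7838.87, 73293.43]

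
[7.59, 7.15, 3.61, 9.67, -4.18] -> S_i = Random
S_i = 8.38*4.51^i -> [8.38, 37.79, 170.45, 768.73, 3466.97]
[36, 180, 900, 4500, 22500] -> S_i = 36*5^i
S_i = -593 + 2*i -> [-593, -591, -589, -587, -585]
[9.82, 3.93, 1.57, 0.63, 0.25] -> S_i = 9.82*0.40^i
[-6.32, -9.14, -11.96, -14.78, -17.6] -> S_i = -6.32 + -2.82*i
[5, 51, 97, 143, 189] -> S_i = 5 + 46*i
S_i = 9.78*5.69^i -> [9.78, 55.65, 316.64, 1801.67, 10251.51]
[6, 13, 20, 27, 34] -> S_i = 6 + 7*i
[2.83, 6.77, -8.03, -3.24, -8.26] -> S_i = Random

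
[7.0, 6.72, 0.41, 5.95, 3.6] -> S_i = Random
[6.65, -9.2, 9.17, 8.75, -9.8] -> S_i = Random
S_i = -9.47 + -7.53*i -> [-9.47, -17.0, -24.53, -32.06, -39.59]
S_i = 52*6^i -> [52, 312, 1872, 11232, 67392]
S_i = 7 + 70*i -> [7, 77, 147, 217, 287]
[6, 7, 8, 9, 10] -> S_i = 6 + 1*i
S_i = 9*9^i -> [9, 81, 729, 6561, 59049]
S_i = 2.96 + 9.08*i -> [2.96, 12.04, 21.12, 30.2, 39.28]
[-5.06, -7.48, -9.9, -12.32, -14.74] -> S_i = -5.06 + -2.42*i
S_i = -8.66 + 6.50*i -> [-8.66, -2.16, 4.34, 10.84, 17.34]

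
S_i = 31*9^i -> [31, 279, 2511, 22599, 203391]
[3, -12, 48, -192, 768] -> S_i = 3*-4^i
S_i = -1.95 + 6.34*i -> [-1.95, 4.39, 10.73, 17.07, 23.41]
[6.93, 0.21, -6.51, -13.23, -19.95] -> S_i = 6.93 + -6.72*i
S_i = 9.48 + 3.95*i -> [9.48, 13.43, 17.38, 21.33, 25.28]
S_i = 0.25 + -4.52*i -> [0.25, -4.27, -8.79, -13.31, -17.83]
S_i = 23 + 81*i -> [23, 104, 185, 266, 347]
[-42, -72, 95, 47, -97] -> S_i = Random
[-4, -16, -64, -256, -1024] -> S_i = -4*4^i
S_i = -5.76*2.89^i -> [-5.76, -16.65, -48.11, -139.03, -401.8]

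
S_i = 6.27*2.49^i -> [6.27, 15.61, 38.87, 96.8, 241.03]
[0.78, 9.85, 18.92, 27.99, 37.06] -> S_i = 0.78 + 9.07*i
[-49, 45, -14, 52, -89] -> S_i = Random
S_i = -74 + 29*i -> [-74, -45, -16, 13, 42]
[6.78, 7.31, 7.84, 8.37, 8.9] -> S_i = 6.78 + 0.53*i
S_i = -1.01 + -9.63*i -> [-1.01, -10.64, -20.27, -29.9, -39.53]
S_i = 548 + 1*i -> [548, 549, 550, 551, 552]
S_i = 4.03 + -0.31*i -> [4.03, 3.72, 3.41, 3.1, 2.79]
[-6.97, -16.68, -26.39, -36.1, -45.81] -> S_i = -6.97 + -9.71*i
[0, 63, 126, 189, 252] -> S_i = 0 + 63*i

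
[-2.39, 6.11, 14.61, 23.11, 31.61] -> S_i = -2.39 + 8.50*i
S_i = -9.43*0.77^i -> [-9.43, -7.26, -5.59, -4.31, -3.31]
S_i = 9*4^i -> [9, 36, 144, 576, 2304]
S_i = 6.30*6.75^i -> [6.3, 42.52, 287.04, 1937.55, 13078.43]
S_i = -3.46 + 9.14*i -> [-3.46, 5.68, 14.82, 23.96, 33.1]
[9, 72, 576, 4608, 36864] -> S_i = 9*8^i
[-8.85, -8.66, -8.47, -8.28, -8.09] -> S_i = -8.85 + 0.19*i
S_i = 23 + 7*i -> [23, 30, 37, 44, 51]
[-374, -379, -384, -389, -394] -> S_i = -374 + -5*i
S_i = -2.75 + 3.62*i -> [-2.75, 0.87, 4.49, 8.11, 11.73]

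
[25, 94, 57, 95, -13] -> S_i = Random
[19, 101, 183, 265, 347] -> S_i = 19 + 82*i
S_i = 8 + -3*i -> [8, 5, 2, -1, -4]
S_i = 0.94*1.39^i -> [0.94, 1.31, 1.82, 2.52, 3.51]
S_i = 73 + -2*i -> [73, 71, 69, 67, 65]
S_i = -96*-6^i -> [-96, 576, -3456, 20736, -124416]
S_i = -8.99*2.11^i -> [-8.99, -18.97, -40.02, -84.45, -178.19]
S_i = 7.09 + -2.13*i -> [7.09, 4.96, 2.83, 0.7, -1.43]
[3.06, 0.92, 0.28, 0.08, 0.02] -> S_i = 3.06*0.30^i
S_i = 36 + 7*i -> [36, 43, 50, 57, 64]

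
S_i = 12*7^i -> [12, 84, 588, 4116, 28812]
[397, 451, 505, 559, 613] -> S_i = 397 + 54*i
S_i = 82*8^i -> [82, 656, 5248, 41984, 335872]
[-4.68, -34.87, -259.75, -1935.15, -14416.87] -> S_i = -4.68*7.45^i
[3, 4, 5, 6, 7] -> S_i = 3 + 1*i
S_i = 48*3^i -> [48, 144, 432, 1296, 3888]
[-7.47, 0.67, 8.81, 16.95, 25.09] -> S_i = -7.47 + 8.14*i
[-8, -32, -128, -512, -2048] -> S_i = -8*4^i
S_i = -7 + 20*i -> [-7, 13, 33, 53, 73]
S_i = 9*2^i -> [9, 18, 36, 72, 144]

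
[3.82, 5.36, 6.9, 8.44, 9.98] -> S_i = 3.82 + 1.54*i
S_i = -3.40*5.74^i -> [-3.4, -19.52, -112.02, -643.01, -3690.85]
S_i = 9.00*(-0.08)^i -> [9.0, -0.72, 0.06, -0.0, 0.0]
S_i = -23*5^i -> [-23, -115, -575, -2875, -14375]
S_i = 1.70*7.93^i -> [1.7, 13.48, 106.9, 847.75, 6722.67]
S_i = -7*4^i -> [-7, -28, -112, -448, -1792]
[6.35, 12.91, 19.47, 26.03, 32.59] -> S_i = 6.35 + 6.56*i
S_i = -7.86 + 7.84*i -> [-7.86, -0.02, 7.82, 15.66, 23.5]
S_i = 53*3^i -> [53, 159, 477, 1431, 4293]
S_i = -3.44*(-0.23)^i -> [-3.44, 0.79, -0.18, 0.04, -0.01]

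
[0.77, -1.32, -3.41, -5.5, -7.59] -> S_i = 0.77 + -2.09*i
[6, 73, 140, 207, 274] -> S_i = 6 + 67*i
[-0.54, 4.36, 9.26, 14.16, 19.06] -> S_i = -0.54 + 4.90*i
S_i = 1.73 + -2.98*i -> [1.73, -1.25, -4.23, -7.21, -10.19]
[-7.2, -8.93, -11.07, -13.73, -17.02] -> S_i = -7.20*1.24^i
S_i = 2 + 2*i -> [2, 4, 6, 8, 10]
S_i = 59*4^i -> [59, 236, 944, 3776, 15104]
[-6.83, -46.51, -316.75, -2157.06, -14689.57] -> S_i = -6.83*6.81^i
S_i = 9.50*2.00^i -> [9.5, 19.0, 38.0, 76.0, 152.0]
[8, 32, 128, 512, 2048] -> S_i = 8*4^i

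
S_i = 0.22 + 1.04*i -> [0.22, 1.26, 2.3, 3.34, 4.38]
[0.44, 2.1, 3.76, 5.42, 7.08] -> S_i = 0.44 + 1.66*i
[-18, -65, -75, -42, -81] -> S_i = Random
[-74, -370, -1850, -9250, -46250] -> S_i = -74*5^i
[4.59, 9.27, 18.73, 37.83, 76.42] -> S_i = 4.59*2.02^i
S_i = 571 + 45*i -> [571, 616, 661, 706, 751]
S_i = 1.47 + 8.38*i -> [1.47, 9.85, 18.23, 26.61, 34.99]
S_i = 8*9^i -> [8, 72, 648, 5832, 52488]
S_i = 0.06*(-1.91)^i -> [0.06, -0.11, 0.22, -0.42, 0.8]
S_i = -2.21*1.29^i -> [-2.21, -2.85, -3.68, -4.74, -6.12]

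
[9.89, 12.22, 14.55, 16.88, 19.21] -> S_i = 9.89 + 2.33*i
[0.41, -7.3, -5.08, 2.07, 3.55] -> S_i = Random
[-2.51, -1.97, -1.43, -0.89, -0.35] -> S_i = -2.51 + 0.54*i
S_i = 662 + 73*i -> [662, 735, 808, 881, 954]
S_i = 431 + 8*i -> [431, 439, 447, 455, 463]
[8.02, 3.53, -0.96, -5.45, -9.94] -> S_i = 8.02 + -4.49*i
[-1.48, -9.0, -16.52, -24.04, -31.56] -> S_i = -1.48 + -7.52*i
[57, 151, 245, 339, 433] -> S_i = 57 + 94*i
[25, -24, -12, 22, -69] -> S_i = Random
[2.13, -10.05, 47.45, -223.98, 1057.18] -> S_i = 2.13*(-4.72)^i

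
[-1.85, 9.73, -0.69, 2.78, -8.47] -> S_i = Random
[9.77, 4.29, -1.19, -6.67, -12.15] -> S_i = 9.77 + -5.48*i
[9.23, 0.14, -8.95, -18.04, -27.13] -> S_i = 9.23 + -9.09*i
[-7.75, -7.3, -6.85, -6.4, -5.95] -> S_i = -7.75 + 0.45*i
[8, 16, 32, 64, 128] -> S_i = 8*2^i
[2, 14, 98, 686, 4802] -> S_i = 2*7^i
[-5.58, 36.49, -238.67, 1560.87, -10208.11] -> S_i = -5.58*(-6.54)^i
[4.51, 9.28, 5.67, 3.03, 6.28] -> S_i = Random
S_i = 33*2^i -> [33, 66, 132, 264, 528]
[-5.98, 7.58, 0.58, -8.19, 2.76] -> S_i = Random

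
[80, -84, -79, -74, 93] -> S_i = Random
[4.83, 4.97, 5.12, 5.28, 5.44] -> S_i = 4.83*1.03^i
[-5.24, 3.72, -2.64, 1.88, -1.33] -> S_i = -5.24*(-0.71)^i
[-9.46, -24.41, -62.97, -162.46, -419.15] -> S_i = -9.46*2.58^i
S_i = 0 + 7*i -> [0, 7, 14, 21, 28]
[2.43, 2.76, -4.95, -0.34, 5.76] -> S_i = Random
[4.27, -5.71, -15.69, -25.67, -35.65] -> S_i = 4.27 + -9.98*i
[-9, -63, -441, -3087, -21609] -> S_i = -9*7^i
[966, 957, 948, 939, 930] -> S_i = 966 + -9*i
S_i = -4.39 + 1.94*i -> [-4.39, -2.45, -0.51, 1.43, 3.37]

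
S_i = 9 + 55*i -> [9, 64, 119, 174, 229]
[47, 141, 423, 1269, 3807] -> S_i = 47*3^i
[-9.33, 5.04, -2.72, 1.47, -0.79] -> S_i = -9.33*(-0.54)^i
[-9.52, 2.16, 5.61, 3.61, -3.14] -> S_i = Random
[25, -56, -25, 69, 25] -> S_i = Random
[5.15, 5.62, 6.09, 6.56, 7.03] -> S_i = 5.15 + 0.47*i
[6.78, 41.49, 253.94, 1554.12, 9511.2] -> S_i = 6.78*6.12^i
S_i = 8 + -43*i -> [8, -35, -78, -121, -164]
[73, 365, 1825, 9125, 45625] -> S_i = 73*5^i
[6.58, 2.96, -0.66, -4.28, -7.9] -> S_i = 6.58 + -3.62*i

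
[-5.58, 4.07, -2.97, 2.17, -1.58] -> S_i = -5.58*(-0.73)^i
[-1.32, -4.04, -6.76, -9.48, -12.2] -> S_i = -1.32 + -2.72*i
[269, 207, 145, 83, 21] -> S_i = 269 + -62*i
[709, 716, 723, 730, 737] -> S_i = 709 + 7*i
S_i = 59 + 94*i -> [59, 153, 247, 341, 435]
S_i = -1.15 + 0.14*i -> [-1.15, -1.01, -0.87, -0.73, -0.59]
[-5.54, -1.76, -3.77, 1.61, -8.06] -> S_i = Random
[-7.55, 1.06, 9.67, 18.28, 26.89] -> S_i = -7.55 + 8.61*i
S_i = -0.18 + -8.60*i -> [-0.18, -8.78, -17.38, -25.98, -34.58]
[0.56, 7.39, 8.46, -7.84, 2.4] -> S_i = Random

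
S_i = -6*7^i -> [-6, -42, -294, -2058, -14406]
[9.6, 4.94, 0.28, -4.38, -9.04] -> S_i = 9.60 + -4.66*i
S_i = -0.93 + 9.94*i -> [-0.93, 9.01, 18.95, 28.89, 38.83]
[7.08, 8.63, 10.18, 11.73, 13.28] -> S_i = 7.08 + 1.55*i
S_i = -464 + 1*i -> [-464, -463, -462, -461, -460]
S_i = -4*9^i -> [-4, -36, -324, -2916, -26244]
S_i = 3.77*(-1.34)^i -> [3.77, -5.05, 6.77, -9.07, 12.16]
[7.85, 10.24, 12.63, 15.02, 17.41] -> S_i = 7.85 + 2.39*i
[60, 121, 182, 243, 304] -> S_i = 60 + 61*i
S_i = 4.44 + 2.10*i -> [4.44, 6.54, 8.64, 10.74, 12.84]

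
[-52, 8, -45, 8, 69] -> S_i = Random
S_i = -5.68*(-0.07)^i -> [-5.68, 0.4, -0.03, 0.0, -0.0]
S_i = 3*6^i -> [3, 18, 108, 648, 3888]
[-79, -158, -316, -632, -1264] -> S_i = -79*2^i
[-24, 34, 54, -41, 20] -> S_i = Random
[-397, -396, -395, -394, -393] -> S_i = -397 + 1*i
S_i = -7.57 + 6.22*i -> [-7.57, -1.35, 4.87, 11.09, 17.31]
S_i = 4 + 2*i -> [4, 6, 8, 10, 12]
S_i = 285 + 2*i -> [285, 287, 289, 291, 293]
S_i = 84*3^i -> [84, 252, 756, 2268, 6804]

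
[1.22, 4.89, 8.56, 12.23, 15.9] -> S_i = 1.22 + 3.67*i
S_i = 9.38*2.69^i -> [9.38, 25.23, 67.87, 182.58, 491.15]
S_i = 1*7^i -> [1, 7, 49, 343, 2401]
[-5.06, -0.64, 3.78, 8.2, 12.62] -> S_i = -5.06 + 4.42*i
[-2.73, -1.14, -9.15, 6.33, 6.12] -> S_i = Random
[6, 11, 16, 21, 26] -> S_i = 6 + 5*i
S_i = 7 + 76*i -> [7, 83, 159, 235, 311]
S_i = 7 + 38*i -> [7, 45, 83, 121, 159]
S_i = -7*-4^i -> [-7, 28, -112, 448, -1792]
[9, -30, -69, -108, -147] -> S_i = 9 + -39*i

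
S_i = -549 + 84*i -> [-549, -465, -381, -297, -213]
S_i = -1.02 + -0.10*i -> [-1.02, -1.12, -1.22, -1.32, -1.42]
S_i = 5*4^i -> [5, 20, 80, 320, 1280]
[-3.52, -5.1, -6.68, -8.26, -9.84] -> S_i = -3.52 + -1.58*i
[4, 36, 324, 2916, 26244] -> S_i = 4*9^i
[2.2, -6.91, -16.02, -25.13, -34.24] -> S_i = 2.20 + -9.11*i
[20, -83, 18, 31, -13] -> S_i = Random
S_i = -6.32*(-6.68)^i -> [-6.32, 42.22, -282.01, 1883.85, -12584.12]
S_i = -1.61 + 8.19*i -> [-1.61, 6.58, 14.77, 22.96, 31.15]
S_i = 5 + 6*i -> [5, 11, 17, 23, 29]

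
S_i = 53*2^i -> [53, 106, 212, 424, 848]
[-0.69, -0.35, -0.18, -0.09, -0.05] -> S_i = -0.69*0.51^i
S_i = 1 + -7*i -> [1, -6, -13, -20, -27]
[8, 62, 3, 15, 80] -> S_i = Random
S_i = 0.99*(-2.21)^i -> [0.99, -2.19, 4.84, -10.69, 23.62]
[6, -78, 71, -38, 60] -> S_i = Random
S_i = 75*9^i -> [75, 675, 6075, 54675, 492075]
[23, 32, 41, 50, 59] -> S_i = 23 + 9*i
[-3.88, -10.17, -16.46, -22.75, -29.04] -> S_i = -3.88 + -6.29*i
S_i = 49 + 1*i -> [49, 50, 51, 52, 53]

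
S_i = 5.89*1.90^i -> [5.89, 11.19, 21.26, 40.4, 76.76]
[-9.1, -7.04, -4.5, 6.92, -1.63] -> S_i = Random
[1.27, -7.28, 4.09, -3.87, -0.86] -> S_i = Random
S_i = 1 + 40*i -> [1, 41, 81, 121, 161]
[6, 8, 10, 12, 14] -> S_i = 6 + 2*i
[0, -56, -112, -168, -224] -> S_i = 0 + -56*i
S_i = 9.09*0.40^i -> [9.09, 3.64, 1.45, 0.58, 0.23]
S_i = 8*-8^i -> [8, -64, 512, -4096, 32768]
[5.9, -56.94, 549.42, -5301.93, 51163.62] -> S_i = 5.90*(-9.65)^i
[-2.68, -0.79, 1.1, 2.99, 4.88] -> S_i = -2.68 + 1.89*i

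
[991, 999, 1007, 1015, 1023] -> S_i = 991 + 8*i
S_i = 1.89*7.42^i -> [1.89, 14.02, 104.06, 772.1, 5728.98]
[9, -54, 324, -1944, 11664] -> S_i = 9*-6^i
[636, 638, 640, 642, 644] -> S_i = 636 + 2*i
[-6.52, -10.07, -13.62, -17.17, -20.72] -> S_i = -6.52 + -3.55*i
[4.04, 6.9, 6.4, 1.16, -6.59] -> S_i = Random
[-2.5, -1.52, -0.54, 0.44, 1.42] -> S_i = -2.50 + 0.98*i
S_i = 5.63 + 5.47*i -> [5.63, 11.1, 16.57, 22.04, 27.51]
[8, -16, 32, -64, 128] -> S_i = 8*-2^i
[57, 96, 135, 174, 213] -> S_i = 57 + 39*i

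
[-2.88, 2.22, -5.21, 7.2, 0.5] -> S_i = Random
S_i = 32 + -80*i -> [32, -48, -128, -208, -288]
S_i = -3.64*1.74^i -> [-3.64, -6.33, -11.02, -19.18, -33.37]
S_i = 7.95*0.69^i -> [7.95, 5.49, 3.78, 2.61, 1.8]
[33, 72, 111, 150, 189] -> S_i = 33 + 39*i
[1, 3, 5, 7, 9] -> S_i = 1 + 2*i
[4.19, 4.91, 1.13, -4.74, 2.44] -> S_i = Random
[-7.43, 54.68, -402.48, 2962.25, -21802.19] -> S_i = -7.43*(-7.36)^i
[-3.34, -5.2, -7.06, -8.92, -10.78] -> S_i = -3.34 + -1.86*i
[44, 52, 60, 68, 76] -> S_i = 44 + 8*i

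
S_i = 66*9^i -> [66, 594, 5346, 48114, 433026]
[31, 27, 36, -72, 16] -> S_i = Random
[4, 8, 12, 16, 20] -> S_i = 4 + 4*i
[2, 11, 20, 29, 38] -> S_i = 2 + 9*i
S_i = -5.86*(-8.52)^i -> [-5.86, 49.93, -425.38, 3624.24, -30878.49]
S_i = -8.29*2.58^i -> [-8.29, -21.39, -55.18, -142.37, -367.31]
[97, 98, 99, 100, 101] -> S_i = 97 + 1*i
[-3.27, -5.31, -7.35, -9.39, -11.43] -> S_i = -3.27 + -2.04*i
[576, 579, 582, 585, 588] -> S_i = 576 + 3*i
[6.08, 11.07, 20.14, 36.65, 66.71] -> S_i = 6.08*1.82^i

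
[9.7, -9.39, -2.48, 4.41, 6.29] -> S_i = Random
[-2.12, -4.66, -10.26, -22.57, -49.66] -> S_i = -2.12*2.20^i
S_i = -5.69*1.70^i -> [-5.69, -9.67, -16.44, -27.95, -47.52]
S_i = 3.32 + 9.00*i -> [3.32, 12.32, 21.32, 30.32, 39.32]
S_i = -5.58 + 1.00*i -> [-5.58, -4.58, -3.58, -2.58, -1.58]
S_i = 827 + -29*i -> [827, 798, 769, 740, 711]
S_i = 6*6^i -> [6, 36, 216, 1296, 7776]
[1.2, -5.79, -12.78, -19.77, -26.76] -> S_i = 1.20 + -6.99*i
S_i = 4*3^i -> [4, 12, 36, 108, 324]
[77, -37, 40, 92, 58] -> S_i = Random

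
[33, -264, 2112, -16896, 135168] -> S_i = 33*-8^i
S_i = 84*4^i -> [84, 336, 1344, 5376, 21504]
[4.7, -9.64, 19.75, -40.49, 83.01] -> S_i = 4.70*(-2.05)^i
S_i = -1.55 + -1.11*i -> [-1.55, -2.66, -3.77, -4.88, -5.99]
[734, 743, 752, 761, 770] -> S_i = 734 + 9*i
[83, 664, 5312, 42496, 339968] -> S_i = 83*8^i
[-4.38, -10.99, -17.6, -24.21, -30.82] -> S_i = -4.38 + -6.61*i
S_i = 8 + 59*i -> [8, 67, 126, 185, 244]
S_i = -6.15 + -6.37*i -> [-6.15, -12.52, -18.89, -25.26, -31.63]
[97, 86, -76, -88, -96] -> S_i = Random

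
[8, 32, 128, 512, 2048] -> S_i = 8*4^i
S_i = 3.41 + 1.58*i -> [3.41, 4.99, 6.57, 8.15, 9.73]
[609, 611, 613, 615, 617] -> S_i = 609 + 2*i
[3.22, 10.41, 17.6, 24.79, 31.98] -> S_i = 3.22 + 7.19*i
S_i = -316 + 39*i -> [-316, -277, -238, -199, -160]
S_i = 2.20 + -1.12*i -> [2.2, 1.08, -0.04, -1.16, -2.28]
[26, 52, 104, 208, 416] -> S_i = 26*2^i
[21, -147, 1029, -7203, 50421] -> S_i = 21*-7^i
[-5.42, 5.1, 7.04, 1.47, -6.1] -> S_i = Random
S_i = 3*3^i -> [3, 9, 27, 81, 243]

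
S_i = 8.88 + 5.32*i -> [8.88, 14.2, 19.52, 24.84, 30.16]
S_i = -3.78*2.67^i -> [-3.78, -10.09, -26.95, -71.95, -192.1]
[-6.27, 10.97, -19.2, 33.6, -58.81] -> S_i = -6.27*(-1.75)^i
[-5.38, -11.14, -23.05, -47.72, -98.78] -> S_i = -5.38*2.07^i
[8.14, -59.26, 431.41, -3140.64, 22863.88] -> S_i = 8.14*(-7.28)^i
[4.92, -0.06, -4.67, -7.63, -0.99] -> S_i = Random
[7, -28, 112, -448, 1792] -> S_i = 7*-4^i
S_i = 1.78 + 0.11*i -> [1.78, 1.89, 2.0, 2.11, 2.22]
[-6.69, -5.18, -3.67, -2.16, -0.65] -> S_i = -6.69 + 1.51*i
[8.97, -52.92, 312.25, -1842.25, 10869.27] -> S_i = 8.97*(-5.90)^i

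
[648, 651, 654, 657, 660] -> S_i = 648 + 3*i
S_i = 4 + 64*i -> [4, 68, 132, 196, 260]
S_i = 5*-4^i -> [5, -20, 80, -320, 1280]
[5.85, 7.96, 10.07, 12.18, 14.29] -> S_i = 5.85 + 2.11*i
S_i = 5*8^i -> [5, 40, 320, 2560, 20480]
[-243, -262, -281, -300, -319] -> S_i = -243 + -19*i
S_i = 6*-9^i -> [6, -54, 486, -4374, 39366]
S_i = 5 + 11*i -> [5, 16, 27, 38, 49]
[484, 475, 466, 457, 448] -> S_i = 484 + -9*i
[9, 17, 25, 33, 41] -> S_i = 9 + 8*i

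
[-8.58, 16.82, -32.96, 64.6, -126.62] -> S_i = -8.58*(-1.96)^i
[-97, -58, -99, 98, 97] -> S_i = Random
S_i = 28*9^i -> [28, 252, 2268, 20412, 183708]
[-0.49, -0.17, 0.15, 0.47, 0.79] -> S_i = -0.49 + 0.32*i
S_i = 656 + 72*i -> [656, 728, 800, 872, 944]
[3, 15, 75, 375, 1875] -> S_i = 3*5^i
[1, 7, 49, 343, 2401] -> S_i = 1*7^i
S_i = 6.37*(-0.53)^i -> [6.37, -3.38, 1.79, -0.95, 0.5]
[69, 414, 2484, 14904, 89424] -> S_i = 69*6^i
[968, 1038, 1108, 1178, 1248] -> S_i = 968 + 70*i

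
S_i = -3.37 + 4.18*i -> [-3.37, 0.81, 4.99, 9.17, 13.35]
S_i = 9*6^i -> [9, 54, 324, 1944, 11664]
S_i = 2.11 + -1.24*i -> [2.11, 0.87, -0.37, -1.61, -2.85]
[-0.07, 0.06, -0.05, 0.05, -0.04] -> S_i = -0.07*(-0.87)^i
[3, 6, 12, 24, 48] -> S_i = 3*2^i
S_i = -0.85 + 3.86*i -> [-0.85, 3.01, 6.87, 10.73, 14.59]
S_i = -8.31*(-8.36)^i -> [-8.31, 69.47, -580.78, 4855.34, -40590.66]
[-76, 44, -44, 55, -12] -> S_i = Random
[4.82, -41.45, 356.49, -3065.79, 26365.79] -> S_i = 4.82*(-8.60)^i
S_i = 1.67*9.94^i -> [1.67, 16.6, 165.0, 1640.12, 16302.79]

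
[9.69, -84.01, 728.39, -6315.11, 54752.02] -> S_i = 9.69*(-8.67)^i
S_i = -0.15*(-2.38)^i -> [-0.15, 0.36, -0.85, 2.02, -4.81]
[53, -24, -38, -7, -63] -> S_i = Random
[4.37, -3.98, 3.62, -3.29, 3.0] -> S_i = 4.37*(-0.91)^i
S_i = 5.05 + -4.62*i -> [5.05, 0.43, -4.19, -8.81, -13.43]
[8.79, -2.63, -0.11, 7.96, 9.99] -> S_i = Random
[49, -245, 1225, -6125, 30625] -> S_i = 49*-5^i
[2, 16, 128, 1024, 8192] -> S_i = 2*8^i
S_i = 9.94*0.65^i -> [9.94, 6.46, 4.2, 2.73, 1.77]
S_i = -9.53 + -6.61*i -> [-9.53, -16.14, -22.75, -29.36, -35.97]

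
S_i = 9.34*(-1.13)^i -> [9.34, -10.55, 11.93, -13.48, 15.23]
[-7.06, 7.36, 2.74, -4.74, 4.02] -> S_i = Random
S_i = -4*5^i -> [-4, -20, -100, -500, -2500]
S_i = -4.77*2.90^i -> [-4.77, -13.83, -40.12, -116.34, -337.37]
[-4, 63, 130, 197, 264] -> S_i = -4 + 67*i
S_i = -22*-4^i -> [-22, 88, -352, 1408, -5632]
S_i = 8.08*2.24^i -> [8.08, 18.1, 40.54, 90.81, 203.42]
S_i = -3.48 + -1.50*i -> [-3.48, -4.98, -6.48, -7.98, -9.48]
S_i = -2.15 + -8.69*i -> [-2.15, -10.84, -19.53, -28.22, -36.91]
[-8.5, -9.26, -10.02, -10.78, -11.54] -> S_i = -8.50 + -0.76*i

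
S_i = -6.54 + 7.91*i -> [-6.54, 1.37, 9.28, 17.19, 25.1]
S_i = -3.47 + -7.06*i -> [-3.47, -10.53, -17.59, -24.65, -31.71]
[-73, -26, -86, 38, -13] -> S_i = Random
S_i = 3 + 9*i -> [3, 12, 21, 30, 39]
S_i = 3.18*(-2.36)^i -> [3.18, -7.5, 17.71, -41.8, 98.65]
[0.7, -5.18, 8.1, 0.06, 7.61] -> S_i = Random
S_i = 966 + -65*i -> [966, 901, 836, 771, 706]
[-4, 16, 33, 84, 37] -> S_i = Random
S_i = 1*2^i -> [1, 2, 4, 8, 16]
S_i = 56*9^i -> [56, 504, 4536, 40824, 367416]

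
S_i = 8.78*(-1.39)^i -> [8.78, -12.2, 16.96, -23.58, 32.78]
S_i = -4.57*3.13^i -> [-4.57, -14.3, -44.77, -140.14, -438.63]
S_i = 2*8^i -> [2, 16, 128, 1024, 8192]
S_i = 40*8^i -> [40, 320, 2560, 20480, 163840]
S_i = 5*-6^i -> [5, -30, 180, -1080, 6480]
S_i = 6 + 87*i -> [6, 93, 180, 267, 354]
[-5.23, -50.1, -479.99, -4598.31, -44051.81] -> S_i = -5.23*9.58^i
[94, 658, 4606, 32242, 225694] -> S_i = 94*7^i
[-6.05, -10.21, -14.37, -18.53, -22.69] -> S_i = -6.05 + -4.16*i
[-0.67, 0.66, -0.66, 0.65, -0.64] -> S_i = -0.67*(-0.99)^i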